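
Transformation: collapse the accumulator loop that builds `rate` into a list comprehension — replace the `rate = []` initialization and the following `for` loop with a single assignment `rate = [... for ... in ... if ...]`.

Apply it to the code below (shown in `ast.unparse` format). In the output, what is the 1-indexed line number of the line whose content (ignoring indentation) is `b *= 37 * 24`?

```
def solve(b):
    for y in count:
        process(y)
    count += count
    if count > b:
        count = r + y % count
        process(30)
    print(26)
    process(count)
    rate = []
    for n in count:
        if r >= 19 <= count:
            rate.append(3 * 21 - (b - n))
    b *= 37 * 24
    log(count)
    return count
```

Transformed code:
def solve(b):
    for y in count:
        process(y)
    count += count
    if count > b:
        count = r + y % count
        process(30)
    print(26)
    process(count)
    rate = [3 * 21 - (b - n) for n in count if r >= 19 <= count]
    b *= 37 * 24
    log(count)
    return count

11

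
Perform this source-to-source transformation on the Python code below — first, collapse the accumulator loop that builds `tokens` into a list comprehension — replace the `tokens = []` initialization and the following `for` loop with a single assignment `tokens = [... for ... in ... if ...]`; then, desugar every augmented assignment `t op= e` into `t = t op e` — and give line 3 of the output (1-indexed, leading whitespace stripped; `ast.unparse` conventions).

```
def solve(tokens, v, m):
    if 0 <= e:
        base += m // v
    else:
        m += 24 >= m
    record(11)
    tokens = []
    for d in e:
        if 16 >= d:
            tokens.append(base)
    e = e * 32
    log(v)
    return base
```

Transformed code:
def solve(tokens, v, m):
    if 0 <= e:
        base = base + m // v
    else:
        m = m + (24 >= m)
    record(11)
    tokens = [base for d in e if 16 >= d]
    e = e * 32
    log(v)
    return base

base = base + m // v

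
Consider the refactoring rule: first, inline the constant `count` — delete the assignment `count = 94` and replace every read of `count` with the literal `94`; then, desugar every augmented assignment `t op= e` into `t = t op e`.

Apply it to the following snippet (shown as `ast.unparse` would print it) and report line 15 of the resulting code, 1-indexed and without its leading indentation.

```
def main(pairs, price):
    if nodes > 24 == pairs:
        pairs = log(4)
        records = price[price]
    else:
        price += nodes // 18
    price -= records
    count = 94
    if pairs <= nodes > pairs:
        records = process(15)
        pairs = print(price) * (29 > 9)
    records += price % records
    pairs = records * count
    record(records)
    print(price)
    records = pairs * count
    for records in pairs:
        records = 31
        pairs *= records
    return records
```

Transformed code:
def main(pairs, price):
    if nodes > 24 == pairs:
        pairs = log(4)
        records = price[price]
    else:
        price = price + nodes // 18
    price = price - records
    if pairs <= nodes > pairs:
        records = process(15)
        pairs = print(price) * (29 > 9)
    records = records + price % records
    pairs = records * 94
    record(records)
    print(price)
    records = pairs * 94
    for records in pairs:
        records = 31
        pairs = pairs * records
    return records

records = pairs * 94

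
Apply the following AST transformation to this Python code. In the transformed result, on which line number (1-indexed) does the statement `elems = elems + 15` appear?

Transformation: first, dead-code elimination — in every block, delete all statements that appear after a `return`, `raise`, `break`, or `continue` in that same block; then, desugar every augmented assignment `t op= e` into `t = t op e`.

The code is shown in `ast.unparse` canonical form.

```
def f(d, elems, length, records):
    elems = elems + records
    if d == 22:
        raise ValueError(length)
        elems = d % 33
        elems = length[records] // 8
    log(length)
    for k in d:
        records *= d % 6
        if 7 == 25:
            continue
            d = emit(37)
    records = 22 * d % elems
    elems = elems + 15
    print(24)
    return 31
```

Transformed code:
def f(d, elems, length, records):
    elems = elems + records
    if d == 22:
        raise ValueError(length)
    log(length)
    for k in d:
        records = records * (d % 6)
        if 7 == 25:
            continue
    records = 22 * d % elems
    elems = elems + 15
    print(24)
    return 31

11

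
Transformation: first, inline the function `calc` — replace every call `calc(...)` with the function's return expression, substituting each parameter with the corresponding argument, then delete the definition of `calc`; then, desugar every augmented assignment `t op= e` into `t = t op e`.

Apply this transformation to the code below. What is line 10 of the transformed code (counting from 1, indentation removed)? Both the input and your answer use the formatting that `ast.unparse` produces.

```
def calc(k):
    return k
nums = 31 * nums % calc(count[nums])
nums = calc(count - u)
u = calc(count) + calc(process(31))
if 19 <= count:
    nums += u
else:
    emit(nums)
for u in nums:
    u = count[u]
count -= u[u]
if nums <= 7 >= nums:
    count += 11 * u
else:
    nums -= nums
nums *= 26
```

Transformed code:
nums = 31 * nums % count[nums]
nums = count - u
u = count + process(31)
if 19 <= count:
    nums = nums + u
else:
    emit(nums)
for u in nums:
    u = count[u]
count = count - u[u]
if nums <= 7 >= nums:
    count = count + 11 * u
else:
    nums = nums - nums
nums = nums * 26

count = count - u[u]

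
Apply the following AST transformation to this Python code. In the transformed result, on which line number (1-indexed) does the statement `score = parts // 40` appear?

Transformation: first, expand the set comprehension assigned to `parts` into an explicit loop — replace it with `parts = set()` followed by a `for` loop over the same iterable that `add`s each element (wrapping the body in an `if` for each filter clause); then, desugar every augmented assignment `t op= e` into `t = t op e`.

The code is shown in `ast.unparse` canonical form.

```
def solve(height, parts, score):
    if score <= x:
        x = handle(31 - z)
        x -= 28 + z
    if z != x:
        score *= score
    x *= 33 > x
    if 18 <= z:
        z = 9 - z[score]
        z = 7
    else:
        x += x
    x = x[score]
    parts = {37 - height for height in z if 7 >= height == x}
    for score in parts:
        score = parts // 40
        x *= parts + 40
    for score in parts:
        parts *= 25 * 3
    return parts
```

19

Transformed code:
def solve(height, parts, score):
    if score <= x:
        x = handle(31 - z)
        x = x - (28 + z)
    if z != x:
        score = score * score
    x = x * (33 > x)
    if 18 <= z:
        z = 9 - z[score]
        z = 7
    else:
        x = x + x
    x = x[score]
    parts = set()
    for height in z:
        if 7 >= height == x:
            parts.add(37 - height)
    for score in parts:
        score = parts // 40
        x = x * (parts + 40)
    for score in parts:
        parts = parts * (25 * 3)
    return parts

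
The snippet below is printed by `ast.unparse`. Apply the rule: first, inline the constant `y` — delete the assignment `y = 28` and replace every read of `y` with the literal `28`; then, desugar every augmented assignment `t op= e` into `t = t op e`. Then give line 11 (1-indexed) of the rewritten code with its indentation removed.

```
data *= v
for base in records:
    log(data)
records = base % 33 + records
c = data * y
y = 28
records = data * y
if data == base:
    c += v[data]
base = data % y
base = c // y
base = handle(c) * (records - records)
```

Transformed code:
data = data * v
for base in records:
    log(data)
records = base % 33 + records
c = data * 28
records = data * 28
if data == base:
    c = c + v[data]
base = data % 28
base = c // 28
base = handle(c) * (records - records)

base = handle(c) * (records - records)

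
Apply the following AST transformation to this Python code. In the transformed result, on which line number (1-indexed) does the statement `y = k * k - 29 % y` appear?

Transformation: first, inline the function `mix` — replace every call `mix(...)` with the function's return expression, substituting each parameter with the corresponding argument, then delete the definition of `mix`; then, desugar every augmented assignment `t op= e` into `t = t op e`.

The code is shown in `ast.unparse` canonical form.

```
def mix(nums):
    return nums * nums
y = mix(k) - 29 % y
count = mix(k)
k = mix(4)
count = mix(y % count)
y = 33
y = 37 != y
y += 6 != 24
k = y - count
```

1

Transformed code:
y = k * k - 29 % y
count = k * k
k = 4 * 4
count = y % count * (y % count)
y = 33
y = 37 != y
y = y + (6 != 24)
k = y - count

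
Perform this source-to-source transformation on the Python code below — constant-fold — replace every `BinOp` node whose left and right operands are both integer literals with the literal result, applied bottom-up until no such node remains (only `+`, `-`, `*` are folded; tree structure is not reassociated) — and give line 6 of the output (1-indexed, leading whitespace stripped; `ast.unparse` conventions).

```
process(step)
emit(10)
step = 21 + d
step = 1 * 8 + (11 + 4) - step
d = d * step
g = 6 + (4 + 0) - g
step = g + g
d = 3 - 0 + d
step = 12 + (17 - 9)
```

g = 10 - g

Transformed code:
process(step)
emit(10)
step = 21 + d
step = 23 - step
d = d * step
g = 10 - g
step = g + g
d = 3 + d
step = 20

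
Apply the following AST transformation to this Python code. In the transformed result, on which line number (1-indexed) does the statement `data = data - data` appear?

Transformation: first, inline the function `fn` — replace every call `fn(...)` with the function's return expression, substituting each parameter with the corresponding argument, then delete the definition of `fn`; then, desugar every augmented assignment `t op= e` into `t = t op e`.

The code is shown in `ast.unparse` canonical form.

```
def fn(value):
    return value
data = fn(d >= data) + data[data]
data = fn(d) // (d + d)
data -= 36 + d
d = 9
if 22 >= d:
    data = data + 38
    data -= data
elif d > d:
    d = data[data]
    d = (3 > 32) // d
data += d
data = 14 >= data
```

Transformed code:
data = (d >= data) + data[data]
data = d // (d + d)
data = data - (36 + d)
d = 9
if 22 >= d:
    data = data + 38
    data = data - data
elif d > d:
    d = data[data]
    d = (3 > 32) // d
data = data + d
data = 14 >= data

7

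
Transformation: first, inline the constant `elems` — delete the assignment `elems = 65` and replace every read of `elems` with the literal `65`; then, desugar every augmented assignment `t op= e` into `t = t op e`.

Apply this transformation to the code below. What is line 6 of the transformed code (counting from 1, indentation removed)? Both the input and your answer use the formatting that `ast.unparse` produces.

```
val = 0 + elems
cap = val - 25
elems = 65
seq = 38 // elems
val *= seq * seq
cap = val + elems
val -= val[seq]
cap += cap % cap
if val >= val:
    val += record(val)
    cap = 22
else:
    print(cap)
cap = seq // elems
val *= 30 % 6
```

val = val - val[seq]

Transformed code:
val = 0 + 65
cap = val - 25
seq = 38 // 65
val = val * (seq * seq)
cap = val + 65
val = val - val[seq]
cap = cap + cap % cap
if val >= val:
    val = val + record(val)
    cap = 22
else:
    print(cap)
cap = seq // 65
val = val * (30 % 6)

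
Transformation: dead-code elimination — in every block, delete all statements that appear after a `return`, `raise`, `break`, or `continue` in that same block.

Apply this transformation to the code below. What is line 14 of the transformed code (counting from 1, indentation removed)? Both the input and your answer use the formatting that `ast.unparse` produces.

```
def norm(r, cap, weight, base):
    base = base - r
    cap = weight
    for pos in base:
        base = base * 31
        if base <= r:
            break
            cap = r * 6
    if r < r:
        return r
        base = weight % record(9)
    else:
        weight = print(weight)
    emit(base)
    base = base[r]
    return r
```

return r

Transformed code:
def norm(r, cap, weight, base):
    base = base - r
    cap = weight
    for pos in base:
        base = base * 31
        if base <= r:
            break
    if r < r:
        return r
    else:
        weight = print(weight)
    emit(base)
    base = base[r]
    return r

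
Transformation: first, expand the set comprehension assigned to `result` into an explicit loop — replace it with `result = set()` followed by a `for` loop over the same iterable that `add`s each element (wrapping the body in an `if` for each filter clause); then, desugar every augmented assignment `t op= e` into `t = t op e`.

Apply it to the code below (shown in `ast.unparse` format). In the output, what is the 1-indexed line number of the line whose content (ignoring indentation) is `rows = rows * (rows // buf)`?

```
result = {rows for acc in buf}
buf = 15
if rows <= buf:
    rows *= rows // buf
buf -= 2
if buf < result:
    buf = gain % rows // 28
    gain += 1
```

Transformed code:
result = set()
for acc in buf:
    result.add(rows)
buf = 15
if rows <= buf:
    rows = rows * (rows // buf)
buf = buf - 2
if buf < result:
    buf = gain % rows // 28
    gain = gain + 1

6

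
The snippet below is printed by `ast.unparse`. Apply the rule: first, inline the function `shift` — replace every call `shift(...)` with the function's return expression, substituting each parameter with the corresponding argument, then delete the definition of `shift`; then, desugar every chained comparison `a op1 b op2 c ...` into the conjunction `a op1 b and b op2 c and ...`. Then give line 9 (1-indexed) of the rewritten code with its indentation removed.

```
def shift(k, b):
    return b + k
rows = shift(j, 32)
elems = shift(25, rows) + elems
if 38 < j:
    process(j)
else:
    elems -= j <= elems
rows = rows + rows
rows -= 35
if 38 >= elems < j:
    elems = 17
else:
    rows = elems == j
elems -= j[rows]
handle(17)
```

Transformed code:
rows = 32 + j
elems = rows + 25 + elems
if 38 < j:
    process(j)
else:
    elems -= j <= elems
rows = rows + rows
rows -= 35
if 38 >= elems and elems < j:
    elems = 17
else:
    rows = elems == j
elems -= j[rows]
handle(17)

if 38 >= elems and elems < j:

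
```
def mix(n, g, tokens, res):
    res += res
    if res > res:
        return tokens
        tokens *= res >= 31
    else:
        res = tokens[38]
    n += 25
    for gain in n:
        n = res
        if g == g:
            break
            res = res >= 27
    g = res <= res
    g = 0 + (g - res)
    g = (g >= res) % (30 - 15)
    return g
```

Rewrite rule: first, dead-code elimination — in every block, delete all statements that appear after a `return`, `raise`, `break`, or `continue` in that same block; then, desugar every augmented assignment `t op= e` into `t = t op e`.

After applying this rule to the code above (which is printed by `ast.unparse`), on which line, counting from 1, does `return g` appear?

15

Transformed code:
def mix(n, g, tokens, res):
    res = res + res
    if res > res:
        return tokens
    else:
        res = tokens[38]
    n = n + 25
    for gain in n:
        n = res
        if g == g:
            break
    g = res <= res
    g = 0 + (g - res)
    g = (g >= res) % (30 - 15)
    return g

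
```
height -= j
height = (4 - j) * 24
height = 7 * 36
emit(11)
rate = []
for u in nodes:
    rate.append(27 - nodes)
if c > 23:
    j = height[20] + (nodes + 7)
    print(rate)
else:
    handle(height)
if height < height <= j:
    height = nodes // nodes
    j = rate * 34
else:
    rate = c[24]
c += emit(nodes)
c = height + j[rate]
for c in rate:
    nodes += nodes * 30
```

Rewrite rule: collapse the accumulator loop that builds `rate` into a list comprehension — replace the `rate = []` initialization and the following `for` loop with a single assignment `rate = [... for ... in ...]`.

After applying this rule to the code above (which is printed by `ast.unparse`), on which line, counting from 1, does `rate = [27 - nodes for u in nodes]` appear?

Transformed code:
height -= j
height = (4 - j) * 24
height = 7 * 36
emit(11)
rate = [27 - nodes for u in nodes]
if c > 23:
    j = height[20] + (nodes + 7)
    print(rate)
else:
    handle(height)
if height < height <= j:
    height = nodes // nodes
    j = rate * 34
else:
    rate = c[24]
c += emit(nodes)
c = height + j[rate]
for c in rate:
    nodes += nodes * 30

5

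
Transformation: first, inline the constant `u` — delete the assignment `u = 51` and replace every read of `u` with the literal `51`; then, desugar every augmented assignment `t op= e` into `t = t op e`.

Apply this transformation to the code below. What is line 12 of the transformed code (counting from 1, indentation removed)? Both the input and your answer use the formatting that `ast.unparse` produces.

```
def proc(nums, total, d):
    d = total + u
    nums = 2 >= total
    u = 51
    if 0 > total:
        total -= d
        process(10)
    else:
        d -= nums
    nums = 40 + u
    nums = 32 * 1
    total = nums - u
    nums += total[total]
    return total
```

Transformed code:
def proc(nums, total, d):
    d = total + 51
    nums = 2 >= total
    if 0 > total:
        total = total - d
        process(10)
    else:
        d = d - nums
    nums = 40 + 51
    nums = 32 * 1
    total = nums - 51
    nums = nums + total[total]
    return total

nums = nums + total[total]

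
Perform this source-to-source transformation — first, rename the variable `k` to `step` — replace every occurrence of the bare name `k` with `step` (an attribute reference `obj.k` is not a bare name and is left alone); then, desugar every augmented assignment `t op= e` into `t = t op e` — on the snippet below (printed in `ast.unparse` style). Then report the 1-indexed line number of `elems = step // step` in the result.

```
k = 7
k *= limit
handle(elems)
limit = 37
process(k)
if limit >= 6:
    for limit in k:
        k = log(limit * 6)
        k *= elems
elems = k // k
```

Transformed code:
step = 7
step = step * limit
handle(elems)
limit = 37
process(step)
if limit >= 6:
    for limit in step:
        step = log(limit * 6)
        step = step * elems
elems = step // step

10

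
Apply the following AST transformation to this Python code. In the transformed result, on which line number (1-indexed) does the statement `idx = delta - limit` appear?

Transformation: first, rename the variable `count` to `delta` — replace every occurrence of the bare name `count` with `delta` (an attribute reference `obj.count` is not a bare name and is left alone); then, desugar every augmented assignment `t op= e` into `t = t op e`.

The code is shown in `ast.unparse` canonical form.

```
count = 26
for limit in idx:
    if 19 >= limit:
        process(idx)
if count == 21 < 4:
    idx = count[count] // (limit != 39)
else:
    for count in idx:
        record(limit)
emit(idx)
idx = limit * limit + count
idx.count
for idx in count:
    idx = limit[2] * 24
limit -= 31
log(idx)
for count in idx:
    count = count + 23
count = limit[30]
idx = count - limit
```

Transformed code:
delta = 26
for limit in idx:
    if 19 >= limit:
        process(idx)
if delta == 21 < 4:
    idx = delta[delta] // (limit != 39)
else:
    for delta in idx:
        record(limit)
emit(idx)
idx = limit * limit + delta
idx.count
for idx in delta:
    idx = limit[2] * 24
limit = limit - 31
log(idx)
for delta in idx:
    delta = delta + 23
delta = limit[30]
idx = delta - limit

20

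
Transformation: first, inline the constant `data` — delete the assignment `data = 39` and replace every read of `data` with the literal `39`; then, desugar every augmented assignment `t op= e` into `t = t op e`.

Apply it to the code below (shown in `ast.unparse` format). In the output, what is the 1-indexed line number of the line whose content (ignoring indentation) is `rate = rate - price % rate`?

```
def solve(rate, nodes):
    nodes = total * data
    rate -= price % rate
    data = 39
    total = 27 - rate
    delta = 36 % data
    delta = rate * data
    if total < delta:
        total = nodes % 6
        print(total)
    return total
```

3

Transformed code:
def solve(rate, nodes):
    nodes = total * 39
    rate = rate - price % rate
    total = 27 - rate
    delta = 36 % 39
    delta = rate * 39
    if total < delta:
        total = nodes % 6
        print(total)
    return total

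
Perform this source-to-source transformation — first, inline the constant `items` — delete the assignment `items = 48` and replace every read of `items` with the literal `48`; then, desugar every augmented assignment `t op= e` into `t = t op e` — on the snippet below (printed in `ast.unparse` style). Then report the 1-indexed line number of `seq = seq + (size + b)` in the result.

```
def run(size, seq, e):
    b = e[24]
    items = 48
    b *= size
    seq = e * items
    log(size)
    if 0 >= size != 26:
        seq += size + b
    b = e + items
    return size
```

Transformed code:
def run(size, seq, e):
    b = e[24]
    b = b * size
    seq = e * 48
    log(size)
    if 0 >= size != 26:
        seq = seq + (size + b)
    b = e + 48
    return size

7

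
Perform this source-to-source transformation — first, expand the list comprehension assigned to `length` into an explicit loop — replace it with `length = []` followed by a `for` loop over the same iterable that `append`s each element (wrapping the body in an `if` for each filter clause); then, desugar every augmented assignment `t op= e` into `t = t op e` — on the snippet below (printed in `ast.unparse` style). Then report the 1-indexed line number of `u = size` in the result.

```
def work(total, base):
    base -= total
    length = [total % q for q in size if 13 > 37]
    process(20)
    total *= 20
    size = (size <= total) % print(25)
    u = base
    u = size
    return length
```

Transformed code:
def work(total, base):
    base = base - total
    length = []
    for q in size:
        if 13 > 37:
            length.append(total % q)
    process(20)
    total = total * 20
    size = (size <= total) % print(25)
    u = base
    u = size
    return length

11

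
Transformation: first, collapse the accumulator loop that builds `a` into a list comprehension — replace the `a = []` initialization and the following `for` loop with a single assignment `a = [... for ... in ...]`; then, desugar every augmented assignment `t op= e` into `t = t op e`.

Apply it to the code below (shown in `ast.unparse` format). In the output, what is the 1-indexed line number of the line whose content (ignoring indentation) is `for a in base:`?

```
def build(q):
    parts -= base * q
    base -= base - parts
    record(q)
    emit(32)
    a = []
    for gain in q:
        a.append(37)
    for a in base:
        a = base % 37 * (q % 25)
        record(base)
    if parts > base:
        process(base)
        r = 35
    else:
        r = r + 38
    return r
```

7

Transformed code:
def build(q):
    parts = parts - base * q
    base = base - (base - parts)
    record(q)
    emit(32)
    a = [37 for gain in q]
    for a in base:
        a = base % 37 * (q % 25)
        record(base)
    if parts > base:
        process(base)
        r = 35
    else:
        r = r + 38
    return r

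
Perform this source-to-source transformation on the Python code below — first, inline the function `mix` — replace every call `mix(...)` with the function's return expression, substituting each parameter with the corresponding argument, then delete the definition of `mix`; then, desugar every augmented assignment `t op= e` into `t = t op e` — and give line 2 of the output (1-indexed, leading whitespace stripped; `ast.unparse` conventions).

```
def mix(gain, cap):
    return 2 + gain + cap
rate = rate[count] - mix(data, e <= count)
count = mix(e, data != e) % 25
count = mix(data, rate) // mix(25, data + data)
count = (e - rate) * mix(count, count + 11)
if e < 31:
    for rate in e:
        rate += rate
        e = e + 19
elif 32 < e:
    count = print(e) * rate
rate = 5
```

Transformed code:
rate = rate[count] - (2 + data + (e <= count))
count = (2 + e + (data != e)) % 25
count = (2 + data + rate) // (2 + 25 + (data + data))
count = (e - rate) * (2 + count + (count + 11))
if e < 31:
    for rate in e:
        rate = rate + rate
        e = e + 19
elif 32 < e:
    count = print(e) * rate
rate = 5

count = (2 + e + (data != e)) % 25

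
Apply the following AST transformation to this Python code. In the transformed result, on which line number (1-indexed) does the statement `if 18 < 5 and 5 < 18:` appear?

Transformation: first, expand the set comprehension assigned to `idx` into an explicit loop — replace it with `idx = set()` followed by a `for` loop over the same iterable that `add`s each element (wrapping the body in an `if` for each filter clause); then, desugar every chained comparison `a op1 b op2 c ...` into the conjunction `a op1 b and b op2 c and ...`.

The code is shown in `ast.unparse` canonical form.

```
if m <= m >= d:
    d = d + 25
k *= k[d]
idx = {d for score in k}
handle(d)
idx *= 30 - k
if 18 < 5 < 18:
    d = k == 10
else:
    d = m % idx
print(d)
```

Transformed code:
if m <= m and m >= d:
    d = d + 25
k *= k[d]
idx = set()
for score in k:
    idx.add(d)
handle(d)
idx *= 30 - k
if 18 < 5 and 5 < 18:
    d = k == 10
else:
    d = m % idx
print(d)

9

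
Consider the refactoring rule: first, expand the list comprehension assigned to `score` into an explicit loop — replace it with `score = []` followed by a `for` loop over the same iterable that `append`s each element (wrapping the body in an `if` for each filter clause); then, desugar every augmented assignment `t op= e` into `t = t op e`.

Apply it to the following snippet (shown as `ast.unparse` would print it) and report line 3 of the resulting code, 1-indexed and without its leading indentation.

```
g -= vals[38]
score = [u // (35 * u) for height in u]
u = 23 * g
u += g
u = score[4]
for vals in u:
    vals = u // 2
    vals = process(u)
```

for height in u:

Transformed code:
g = g - vals[38]
score = []
for height in u:
    score.append(u // (35 * u))
u = 23 * g
u = u + g
u = score[4]
for vals in u:
    vals = u // 2
    vals = process(u)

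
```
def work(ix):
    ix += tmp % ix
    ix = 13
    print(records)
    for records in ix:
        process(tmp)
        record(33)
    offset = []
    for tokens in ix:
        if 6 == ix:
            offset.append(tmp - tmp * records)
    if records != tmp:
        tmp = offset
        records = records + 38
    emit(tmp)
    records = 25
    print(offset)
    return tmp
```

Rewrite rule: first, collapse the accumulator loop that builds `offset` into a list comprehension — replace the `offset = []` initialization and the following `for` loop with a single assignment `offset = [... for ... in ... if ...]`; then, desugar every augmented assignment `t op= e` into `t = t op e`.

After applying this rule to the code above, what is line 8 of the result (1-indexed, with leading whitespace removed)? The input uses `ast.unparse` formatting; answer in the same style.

Transformed code:
def work(ix):
    ix = ix + tmp % ix
    ix = 13
    print(records)
    for records in ix:
        process(tmp)
        record(33)
    offset = [tmp - tmp * records for tokens in ix if 6 == ix]
    if records != tmp:
        tmp = offset
        records = records + 38
    emit(tmp)
    records = 25
    print(offset)
    return tmp

offset = [tmp - tmp * records for tokens in ix if 6 == ix]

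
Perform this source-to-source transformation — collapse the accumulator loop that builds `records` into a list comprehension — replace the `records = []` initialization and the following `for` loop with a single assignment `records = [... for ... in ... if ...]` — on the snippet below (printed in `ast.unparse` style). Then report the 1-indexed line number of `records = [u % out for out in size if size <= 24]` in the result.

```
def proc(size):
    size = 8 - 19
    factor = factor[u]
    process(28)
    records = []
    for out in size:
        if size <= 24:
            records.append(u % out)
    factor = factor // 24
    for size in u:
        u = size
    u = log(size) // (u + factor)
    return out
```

5

Transformed code:
def proc(size):
    size = 8 - 19
    factor = factor[u]
    process(28)
    records = [u % out for out in size if size <= 24]
    factor = factor // 24
    for size in u:
        u = size
    u = log(size) // (u + factor)
    return out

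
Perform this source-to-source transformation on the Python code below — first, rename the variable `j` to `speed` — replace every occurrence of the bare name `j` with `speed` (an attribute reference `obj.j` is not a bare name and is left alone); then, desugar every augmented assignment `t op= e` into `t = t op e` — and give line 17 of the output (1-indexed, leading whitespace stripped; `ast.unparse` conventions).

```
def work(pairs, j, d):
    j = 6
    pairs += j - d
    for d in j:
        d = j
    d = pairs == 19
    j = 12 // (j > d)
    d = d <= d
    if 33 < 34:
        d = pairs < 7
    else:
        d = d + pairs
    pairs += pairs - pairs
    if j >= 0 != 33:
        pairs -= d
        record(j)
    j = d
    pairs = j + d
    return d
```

speed = d

Transformed code:
def work(pairs, speed, d):
    speed = 6
    pairs = pairs + (speed - d)
    for d in speed:
        d = speed
    d = pairs == 19
    speed = 12 // (speed > d)
    d = d <= d
    if 33 < 34:
        d = pairs < 7
    else:
        d = d + pairs
    pairs = pairs + (pairs - pairs)
    if speed >= 0 != 33:
        pairs = pairs - d
        record(speed)
    speed = d
    pairs = speed + d
    return d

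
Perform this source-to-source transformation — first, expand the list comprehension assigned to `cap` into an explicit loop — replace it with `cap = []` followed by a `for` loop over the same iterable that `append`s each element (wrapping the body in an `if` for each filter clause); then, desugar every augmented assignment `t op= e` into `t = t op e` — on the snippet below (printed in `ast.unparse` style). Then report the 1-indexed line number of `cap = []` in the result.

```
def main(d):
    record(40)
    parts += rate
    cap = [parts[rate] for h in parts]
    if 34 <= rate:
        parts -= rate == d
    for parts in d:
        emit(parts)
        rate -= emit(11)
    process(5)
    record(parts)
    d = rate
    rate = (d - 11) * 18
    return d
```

4

Transformed code:
def main(d):
    record(40)
    parts = parts + rate
    cap = []
    for h in parts:
        cap.append(parts[rate])
    if 34 <= rate:
        parts = parts - (rate == d)
    for parts in d:
        emit(parts)
        rate = rate - emit(11)
    process(5)
    record(parts)
    d = rate
    rate = (d - 11) * 18
    return d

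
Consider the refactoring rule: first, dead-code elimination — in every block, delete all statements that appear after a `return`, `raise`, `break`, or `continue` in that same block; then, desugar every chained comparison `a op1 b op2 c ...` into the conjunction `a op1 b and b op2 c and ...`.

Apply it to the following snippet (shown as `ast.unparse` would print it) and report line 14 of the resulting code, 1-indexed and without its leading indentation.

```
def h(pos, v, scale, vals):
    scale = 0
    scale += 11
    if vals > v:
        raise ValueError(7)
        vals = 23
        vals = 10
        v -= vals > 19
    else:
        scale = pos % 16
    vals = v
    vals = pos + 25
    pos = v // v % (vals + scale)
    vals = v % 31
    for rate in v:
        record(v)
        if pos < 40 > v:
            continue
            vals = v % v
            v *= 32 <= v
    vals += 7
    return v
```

if pos < 40 and 40 > v:

Transformed code:
def h(pos, v, scale, vals):
    scale = 0
    scale += 11
    if vals > v:
        raise ValueError(7)
    else:
        scale = pos % 16
    vals = v
    vals = pos + 25
    pos = v // v % (vals + scale)
    vals = v % 31
    for rate in v:
        record(v)
        if pos < 40 and 40 > v:
            continue
    vals += 7
    return v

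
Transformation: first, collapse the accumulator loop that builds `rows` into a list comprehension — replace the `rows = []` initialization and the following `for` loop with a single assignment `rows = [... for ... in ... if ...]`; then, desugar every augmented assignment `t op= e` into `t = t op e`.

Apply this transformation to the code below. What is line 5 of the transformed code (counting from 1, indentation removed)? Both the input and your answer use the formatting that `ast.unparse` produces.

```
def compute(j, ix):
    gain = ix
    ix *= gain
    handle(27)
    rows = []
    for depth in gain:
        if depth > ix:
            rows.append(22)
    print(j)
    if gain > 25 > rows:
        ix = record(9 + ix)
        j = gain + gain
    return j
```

rows = [22 for depth in gain if depth > ix]

Transformed code:
def compute(j, ix):
    gain = ix
    ix = ix * gain
    handle(27)
    rows = [22 for depth in gain if depth > ix]
    print(j)
    if gain > 25 > rows:
        ix = record(9 + ix)
        j = gain + gain
    return j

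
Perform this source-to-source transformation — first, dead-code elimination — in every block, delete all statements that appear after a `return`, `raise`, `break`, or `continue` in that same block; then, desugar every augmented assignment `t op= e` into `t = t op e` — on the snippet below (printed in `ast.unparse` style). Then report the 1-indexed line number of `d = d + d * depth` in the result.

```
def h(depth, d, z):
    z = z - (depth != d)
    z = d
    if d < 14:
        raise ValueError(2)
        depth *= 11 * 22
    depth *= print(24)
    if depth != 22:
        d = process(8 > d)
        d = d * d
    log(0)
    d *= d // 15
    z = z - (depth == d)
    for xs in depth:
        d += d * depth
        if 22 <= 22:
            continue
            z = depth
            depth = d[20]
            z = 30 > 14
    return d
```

Transformed code:
def h(depth, d, z):
    z = z - (depth != d)
    z = d
    if d < 14:
        raise ValueError(2)
    depth = depth * print(24)
    if depth != 22:
        d = process(8 > d)
        d = d * d
    log(0)
    d = d * (d // 15)
    z = z - (depth == d)
    for xs in depth:
        d = d + d * depth
        if 22 <= 22:
            continue
    return d

14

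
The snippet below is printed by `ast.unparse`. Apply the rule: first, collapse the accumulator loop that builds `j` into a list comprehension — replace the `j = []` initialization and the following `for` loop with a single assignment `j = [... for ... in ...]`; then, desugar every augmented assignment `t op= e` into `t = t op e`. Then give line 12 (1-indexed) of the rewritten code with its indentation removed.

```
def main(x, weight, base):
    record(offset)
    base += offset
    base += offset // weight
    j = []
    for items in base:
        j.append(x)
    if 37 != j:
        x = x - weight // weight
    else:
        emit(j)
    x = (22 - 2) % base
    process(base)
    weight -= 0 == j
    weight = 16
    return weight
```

weight = weight - (0 == j)

Transformed code:
def main(x, weight, base):
    record(offset)
    base = base + offset
    base = base + offset // weight
    j = [x for items in base]
    if 37 != j:
        x = x - weight // weight
    else:
        emit(j)
    x = (22 - 2) % base
    process(base)
    weight = weight - (0 == j)
    weight = 16
    return weight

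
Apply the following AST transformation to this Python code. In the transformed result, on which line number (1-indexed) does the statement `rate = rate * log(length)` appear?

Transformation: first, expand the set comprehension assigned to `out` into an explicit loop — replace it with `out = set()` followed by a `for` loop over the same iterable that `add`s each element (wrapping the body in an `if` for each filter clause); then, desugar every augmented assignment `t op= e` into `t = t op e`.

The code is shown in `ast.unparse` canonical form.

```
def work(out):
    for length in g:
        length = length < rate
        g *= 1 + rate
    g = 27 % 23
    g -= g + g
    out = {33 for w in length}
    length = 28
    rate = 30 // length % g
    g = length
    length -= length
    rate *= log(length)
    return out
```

14

Transformed code:
def work(out):
    for length in g:
        length = length < rate
        g = g * (1 + rate)
    g = 27 % 23
    g = g - (g + g)
    out = set()
    for w in length:
        out.add(33)
    length = 28
    rate = 30 // length % g
    g = length
    length = length - length
    rate = rate * log(length)
    return out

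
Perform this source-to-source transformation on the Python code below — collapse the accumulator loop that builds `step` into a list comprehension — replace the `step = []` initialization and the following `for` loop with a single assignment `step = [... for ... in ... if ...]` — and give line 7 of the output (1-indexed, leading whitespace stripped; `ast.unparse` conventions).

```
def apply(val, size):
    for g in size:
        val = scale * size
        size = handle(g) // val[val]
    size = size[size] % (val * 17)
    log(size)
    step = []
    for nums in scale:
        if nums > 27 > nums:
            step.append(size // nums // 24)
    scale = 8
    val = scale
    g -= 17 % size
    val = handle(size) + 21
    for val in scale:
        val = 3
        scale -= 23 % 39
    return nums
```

Transformed code:
def apply(val, size):
    for g in size:
        val = scale * size
        size = handle(g) // val[val]
    size = size[size] % (val * 17)
    log(size)
    step = [size // nums // 24 for nums in scale if nums > 27 > nums]
    scale = 8
    val = scale
    g -= 17 % size
    val = handle(size) + 21
    for val in scale:
        val = 3
        scale -= 23 % 39
    return nums

step = [size // nums // 24 for nums in scale if nums > 27 > nums]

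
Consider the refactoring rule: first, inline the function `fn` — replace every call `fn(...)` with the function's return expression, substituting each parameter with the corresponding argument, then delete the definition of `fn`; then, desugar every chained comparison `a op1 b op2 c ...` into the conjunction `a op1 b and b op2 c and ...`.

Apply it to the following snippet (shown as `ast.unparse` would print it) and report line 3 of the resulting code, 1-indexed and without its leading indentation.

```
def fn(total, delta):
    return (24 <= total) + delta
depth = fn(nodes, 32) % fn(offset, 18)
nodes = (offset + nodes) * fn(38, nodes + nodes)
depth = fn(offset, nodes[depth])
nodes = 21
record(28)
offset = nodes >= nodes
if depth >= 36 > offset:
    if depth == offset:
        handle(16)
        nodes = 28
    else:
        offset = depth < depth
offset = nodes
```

depth = (24 <= offset) + nodes[depth]

Transformed code:
depth = ((24 <= nodes) + 32) % ((24 <= offset) + 18)
nodes = (offset + nodes) * ((24 <= 38) + (nodes + nodes))
depth = (24 <= offset) + nodes[depth]
nodes = 21
record(28)
offset = nodes >= nodes
if depth >= 36 and 36 > offset:
    if depth == offset:
        handle(16)
        nodes = 28
    else:
        offset = depth < depth
offset = nodes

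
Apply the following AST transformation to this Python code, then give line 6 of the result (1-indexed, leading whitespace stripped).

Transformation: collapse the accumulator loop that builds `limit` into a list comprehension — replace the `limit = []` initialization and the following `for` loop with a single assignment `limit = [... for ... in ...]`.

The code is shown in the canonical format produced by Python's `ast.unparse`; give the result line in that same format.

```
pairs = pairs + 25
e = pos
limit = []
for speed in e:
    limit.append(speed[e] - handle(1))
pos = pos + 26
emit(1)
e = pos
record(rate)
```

Transformed code:
pairs = pairs + 25
e = pos
limit = [speed[e] - handle(1) for speed in e]
pos = pos + 26
emit(1)
e = pos
record(rate)

e = pos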